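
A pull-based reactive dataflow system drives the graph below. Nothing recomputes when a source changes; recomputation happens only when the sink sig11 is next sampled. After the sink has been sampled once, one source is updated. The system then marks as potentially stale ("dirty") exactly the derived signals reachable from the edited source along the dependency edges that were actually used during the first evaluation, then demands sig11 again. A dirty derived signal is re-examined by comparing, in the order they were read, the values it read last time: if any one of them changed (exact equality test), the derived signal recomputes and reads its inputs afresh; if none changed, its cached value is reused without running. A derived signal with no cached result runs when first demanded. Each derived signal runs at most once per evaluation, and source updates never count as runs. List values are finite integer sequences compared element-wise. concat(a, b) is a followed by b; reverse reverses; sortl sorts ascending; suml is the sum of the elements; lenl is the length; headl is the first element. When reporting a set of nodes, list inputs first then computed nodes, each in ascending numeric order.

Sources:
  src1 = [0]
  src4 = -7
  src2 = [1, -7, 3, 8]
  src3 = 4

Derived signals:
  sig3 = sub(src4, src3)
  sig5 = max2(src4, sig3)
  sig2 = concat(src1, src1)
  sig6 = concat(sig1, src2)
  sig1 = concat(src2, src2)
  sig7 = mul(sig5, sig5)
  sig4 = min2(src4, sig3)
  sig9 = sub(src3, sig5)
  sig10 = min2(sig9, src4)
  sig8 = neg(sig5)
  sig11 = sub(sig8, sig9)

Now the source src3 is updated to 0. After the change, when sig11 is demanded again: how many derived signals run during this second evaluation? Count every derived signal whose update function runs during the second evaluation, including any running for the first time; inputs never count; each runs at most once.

First evaluation (everything demanded from the output):
  sig3 = sub(-7, 4) = -11
  sig5 = max2(-7, -11) = -7
  sig8 = neg(-7) = 7
  sig9 = sub(4, -7) = 11
  sig11 = sub(7, 11) = -4

Propagation after the edit:
  sig3: runs — src3 4->0; result -7.
  sig5: runs — sig3 -11->-7; result -7 (same value as before).
  sig8: checked — values it read are unchanged (sig5 unchanged); reused cached 7 without running.
  sig9: runs — src3 4->0; result 7.
  sig11: runs — sig9 11->7; result 0.

Key observation: the cutoff stops propagation at sig8 — its inputs' values are unchanged, so it reuses its cache.

Derived signals that run: sig3, sig5, sig9, sig11 — 4 in total.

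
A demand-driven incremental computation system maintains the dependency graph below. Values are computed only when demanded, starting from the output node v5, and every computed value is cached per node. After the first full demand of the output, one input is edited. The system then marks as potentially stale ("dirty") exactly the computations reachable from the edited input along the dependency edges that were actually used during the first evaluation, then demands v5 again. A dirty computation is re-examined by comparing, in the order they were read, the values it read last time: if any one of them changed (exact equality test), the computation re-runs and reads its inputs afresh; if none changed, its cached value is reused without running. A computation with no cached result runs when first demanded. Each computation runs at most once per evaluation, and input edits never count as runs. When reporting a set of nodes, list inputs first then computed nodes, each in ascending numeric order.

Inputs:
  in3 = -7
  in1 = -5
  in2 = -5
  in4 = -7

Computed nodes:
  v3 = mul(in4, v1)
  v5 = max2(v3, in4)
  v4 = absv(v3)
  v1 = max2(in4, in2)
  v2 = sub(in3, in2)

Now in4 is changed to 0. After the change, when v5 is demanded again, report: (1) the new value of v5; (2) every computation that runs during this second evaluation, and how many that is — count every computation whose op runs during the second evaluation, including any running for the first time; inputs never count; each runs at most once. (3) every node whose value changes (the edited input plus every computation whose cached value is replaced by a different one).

New value of v5: 0.
Computations that run: v1, v3, v5 — 3 in total.
Values that change: in4, v1, v3, v5.

First evaluation (everything demanded from the output):
  v1 = max2(-7, -5) = -5
  v3 = mul(-7, -5) = 35
  v5 = max2(35, -7) = 35

Propagation after the edit:
  v1: runs — in4 -7->0; result 0.
  v3: runs — in4 -7->0; v1 -5->0; result 0.
  v5: runs — v3 35->0; in4 -7->0; result 0.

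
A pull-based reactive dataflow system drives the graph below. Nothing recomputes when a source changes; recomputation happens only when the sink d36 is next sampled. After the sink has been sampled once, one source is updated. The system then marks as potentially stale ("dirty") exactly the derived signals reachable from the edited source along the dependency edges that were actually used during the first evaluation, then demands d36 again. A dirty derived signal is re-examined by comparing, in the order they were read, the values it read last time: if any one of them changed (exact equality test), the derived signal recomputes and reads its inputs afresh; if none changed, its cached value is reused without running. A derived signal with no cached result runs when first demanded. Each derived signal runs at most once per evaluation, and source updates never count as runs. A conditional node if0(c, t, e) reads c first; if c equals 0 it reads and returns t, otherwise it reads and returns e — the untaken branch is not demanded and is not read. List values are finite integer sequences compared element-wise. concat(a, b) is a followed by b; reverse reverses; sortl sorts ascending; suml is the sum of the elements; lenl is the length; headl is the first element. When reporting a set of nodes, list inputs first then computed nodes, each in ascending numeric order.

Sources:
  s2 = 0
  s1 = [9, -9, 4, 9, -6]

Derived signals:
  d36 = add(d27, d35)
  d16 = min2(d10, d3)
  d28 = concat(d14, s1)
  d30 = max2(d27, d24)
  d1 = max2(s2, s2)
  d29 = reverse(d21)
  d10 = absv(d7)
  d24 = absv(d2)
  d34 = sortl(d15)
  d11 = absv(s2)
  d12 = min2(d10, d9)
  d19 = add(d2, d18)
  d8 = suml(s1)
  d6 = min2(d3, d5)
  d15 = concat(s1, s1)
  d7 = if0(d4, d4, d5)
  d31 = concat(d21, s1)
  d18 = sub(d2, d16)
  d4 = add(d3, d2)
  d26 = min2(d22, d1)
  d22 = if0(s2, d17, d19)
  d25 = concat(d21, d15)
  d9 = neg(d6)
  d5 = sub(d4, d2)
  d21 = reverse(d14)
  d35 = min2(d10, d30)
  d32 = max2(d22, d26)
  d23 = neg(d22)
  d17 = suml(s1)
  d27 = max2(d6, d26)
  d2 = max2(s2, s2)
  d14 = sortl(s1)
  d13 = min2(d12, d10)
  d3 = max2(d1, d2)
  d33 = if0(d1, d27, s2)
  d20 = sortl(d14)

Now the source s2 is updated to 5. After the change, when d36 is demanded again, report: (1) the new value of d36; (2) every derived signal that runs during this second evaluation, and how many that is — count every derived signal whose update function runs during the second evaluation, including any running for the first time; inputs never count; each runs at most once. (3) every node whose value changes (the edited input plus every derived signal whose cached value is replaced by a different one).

First evaluation (everything demanded from the output):
  d1 = max2(0, 0) = 0
  d2 = max2(0, 0) = 0
  d3 = max2(0, 0) = 0
  d4 = add(0, 0) = 0
  d5 = sub(0, 0) = 0
  d6 = min2(0, 0) = 0
  d7 = if0(d4=0 -> then branch d4) = 0
  d10 = absv(0) = 0
  d17 = suml([9, -9, 4, 9, -6]) = 7
  d22 = if0(s2=0 -> then branch d17) = 7
  d24 = absv(0) = 0
  d26 = min2(7, 0) = 0
  d27 = max2(0, 0) = 0
  d30 = max2(0, 0) = 0
  d35 = min2(0, 0) = 0
  d36 = add(0, 0) = 0

Propagation after the edit:
  d1: runs — s2 0->5; s2 0->5; result 5.
  d2: runs — s2 0->5; s2 0->5; result 5.
  d3: runs — d1 0->5; d2 0->5; result 5.
  d4: runs — d3 0->5; d2 0->5; result 10.
  d5: runs — d4 0->10; d2 0->5; result 5.
  d6: runs — d3 0->5; d5 0->5; result 5.
  d7: runs — d4 0->10; d4 0->10; result 5.
  d10: runs — d7 0->5; result 5.
  d16: demanded for the first time — runs, produces 5.
  d18: demanded for the first time — runs, produces 0.
  d19: demanded for the first time — runs, produces 5.
  d22: runs — s2 0->5; result 5.
  d24: runs — d2 0->5; result 5.
  d26: runs — d22 7->5; d1 0->5; result 5.
  d27: runs — d6 0->5; d26 0->5; result 5.
  d30: runs — d27 0->5; d24 0->5; result 5.
  d35: runs — d10 0->5; d30 0->5; result 5.
  d36: runs — d27 0->5; d35 0->5; result 10.

Key observation: a condition flipped, so demand reaches new nodes — d16, d18, d19 run for the first time.

New value of d36: 10.
Derived signals that run: d1, d2, d3, d4, d5, d6, d7, d10, d16, d18, d19, d22, d24, d26, d27, d30, d35, d36 — 18 in total.
Values that change: s2, d1, d2, d3, d4, d5, d6, d7, d10, d22, d24, d26, d27, d30, d35, d36.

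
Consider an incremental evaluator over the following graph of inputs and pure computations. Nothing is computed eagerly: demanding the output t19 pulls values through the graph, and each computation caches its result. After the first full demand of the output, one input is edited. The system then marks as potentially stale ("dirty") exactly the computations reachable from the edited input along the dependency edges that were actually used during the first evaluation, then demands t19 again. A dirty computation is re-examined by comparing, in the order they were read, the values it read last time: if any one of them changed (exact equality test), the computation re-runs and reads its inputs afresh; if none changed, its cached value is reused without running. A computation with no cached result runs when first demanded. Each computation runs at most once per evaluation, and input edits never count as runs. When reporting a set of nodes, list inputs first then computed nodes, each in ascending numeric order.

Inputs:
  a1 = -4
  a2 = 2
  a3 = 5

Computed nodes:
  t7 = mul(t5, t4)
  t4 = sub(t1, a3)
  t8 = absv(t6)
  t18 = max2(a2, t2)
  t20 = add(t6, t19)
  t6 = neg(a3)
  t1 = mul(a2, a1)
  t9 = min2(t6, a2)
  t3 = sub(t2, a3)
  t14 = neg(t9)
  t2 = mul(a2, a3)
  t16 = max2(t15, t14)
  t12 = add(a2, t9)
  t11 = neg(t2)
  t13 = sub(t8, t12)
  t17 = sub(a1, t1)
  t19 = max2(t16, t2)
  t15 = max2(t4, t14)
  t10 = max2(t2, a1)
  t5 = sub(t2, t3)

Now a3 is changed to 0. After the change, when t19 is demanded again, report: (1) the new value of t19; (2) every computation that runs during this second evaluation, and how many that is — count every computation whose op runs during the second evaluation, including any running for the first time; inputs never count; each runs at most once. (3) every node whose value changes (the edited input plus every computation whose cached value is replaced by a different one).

t19 now evaluates to 0.
Run set: t2, t4, t6, t9, t14, t15, t16, t19 (8 run).
Changed values: a3, t2, t4, t6, t9, t14, t15, t16, t19.

Initial pass — values computed on the first demand:
  t1 = mul(2, -4) = -8
  t2 = mul(2, 5) = 10
  t4 = sub(-8, 5) = -13
  t6 = neg(5) = -5
  t9 = min2(-5, 2) = -5
  t14 = neg(-5) = 5
  t15 = max2(-13, 5) = 5
  t16 = max2(5, 5) = 5
  t19 = max2(5, 10) = 10

Second demand — change propagation:
  t2: re-runs because a3 5->0; new result 0.
  t4: re-runs because a3 5->0; new result -8.
  t6: re-runs because a3 5->0; new result 0.
  t9: re-runs because t6 -5->0; new result 0.
  t14: re-runs because t9 -5->0; new result 0.
  t15: re-runs because t4 -13->-8; t14 5->0; new result 0.
  t16: re-runs because t15 5->0; t14 5->0; new result 0.
  t19: re-runs because t16 5->0; t2 10->0; new result 0.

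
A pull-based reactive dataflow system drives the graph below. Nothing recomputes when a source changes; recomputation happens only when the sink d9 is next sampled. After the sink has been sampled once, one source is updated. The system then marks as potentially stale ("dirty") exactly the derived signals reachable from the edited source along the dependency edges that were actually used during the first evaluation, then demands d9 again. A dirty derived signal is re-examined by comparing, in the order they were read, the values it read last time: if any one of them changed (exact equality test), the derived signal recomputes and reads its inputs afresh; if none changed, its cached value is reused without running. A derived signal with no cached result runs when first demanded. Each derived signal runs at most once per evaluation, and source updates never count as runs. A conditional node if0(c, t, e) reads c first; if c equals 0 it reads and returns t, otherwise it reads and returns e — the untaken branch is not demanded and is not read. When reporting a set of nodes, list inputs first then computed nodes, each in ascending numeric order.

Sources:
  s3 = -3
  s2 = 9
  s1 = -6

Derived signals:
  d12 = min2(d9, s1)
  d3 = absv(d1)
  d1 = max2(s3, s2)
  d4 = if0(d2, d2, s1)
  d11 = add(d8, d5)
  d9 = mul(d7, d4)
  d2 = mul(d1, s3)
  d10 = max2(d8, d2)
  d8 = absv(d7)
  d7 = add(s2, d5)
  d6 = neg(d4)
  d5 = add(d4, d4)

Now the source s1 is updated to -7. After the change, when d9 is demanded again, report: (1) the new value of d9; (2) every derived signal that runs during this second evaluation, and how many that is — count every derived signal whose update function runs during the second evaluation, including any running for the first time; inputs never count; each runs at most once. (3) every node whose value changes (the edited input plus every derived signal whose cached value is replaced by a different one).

First evaluation (everything demanded from the output):
  d1 = max2(-3, 9) = 9
  d2 = mul(9, -3) = -27
  d4 = if0(d2=-27 -> else branch s1) = -6
  d5 = add(-6, -6) = -12
  d7 = add(9, -12) = -3
  d9 = mul(-3, -6) = 18

Propagation after the edit:
  d4: runs — s1 -6->-7; result -7.
  d5: runs — d4 -6->-7; d4 -6->-7; result -14.
  d7: runs — d5 -12->-14; result -5.
  d9: runs — d7 -3->-5; d4 -6->-7; result 35.

New value of d9: 35.
Derived signals that run: d4, d5, d7, d9 — 4 in total.
Values that change: s1, d4, d5, d7, d9.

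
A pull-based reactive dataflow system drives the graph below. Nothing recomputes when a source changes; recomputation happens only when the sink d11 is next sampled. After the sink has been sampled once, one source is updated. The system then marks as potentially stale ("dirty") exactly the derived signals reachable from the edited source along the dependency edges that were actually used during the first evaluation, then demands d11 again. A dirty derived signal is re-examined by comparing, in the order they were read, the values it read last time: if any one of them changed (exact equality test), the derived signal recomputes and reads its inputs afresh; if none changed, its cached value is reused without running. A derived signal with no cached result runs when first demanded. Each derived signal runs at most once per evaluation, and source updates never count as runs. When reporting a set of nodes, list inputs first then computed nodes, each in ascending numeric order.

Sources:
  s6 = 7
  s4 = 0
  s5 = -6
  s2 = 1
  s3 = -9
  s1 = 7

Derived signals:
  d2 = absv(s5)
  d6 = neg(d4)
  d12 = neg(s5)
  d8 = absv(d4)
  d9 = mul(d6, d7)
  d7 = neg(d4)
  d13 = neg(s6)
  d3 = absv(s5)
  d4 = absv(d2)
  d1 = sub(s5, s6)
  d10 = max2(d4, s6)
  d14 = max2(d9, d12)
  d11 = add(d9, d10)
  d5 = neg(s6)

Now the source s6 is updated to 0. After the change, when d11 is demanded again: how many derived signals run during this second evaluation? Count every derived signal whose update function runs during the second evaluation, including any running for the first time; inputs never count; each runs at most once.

Derived signals that run: d10, d11 — 2 in total.

First evaluation (everything demanded from the output):
  d2 = absv(-6) = 6
  d4 = absv(6) = 6
  d6 = neg(6) = -6
  d7 = neg(6) = -6
  d9 = mul(-6, -6) = 36
  d10 = max2(6, 7) = 7
  d11 = add(36, 7) = 43

Propagation after the edit:
  d10: runs — s6 7->0; result 6.
  d11: runs — d10 7->6; result 42.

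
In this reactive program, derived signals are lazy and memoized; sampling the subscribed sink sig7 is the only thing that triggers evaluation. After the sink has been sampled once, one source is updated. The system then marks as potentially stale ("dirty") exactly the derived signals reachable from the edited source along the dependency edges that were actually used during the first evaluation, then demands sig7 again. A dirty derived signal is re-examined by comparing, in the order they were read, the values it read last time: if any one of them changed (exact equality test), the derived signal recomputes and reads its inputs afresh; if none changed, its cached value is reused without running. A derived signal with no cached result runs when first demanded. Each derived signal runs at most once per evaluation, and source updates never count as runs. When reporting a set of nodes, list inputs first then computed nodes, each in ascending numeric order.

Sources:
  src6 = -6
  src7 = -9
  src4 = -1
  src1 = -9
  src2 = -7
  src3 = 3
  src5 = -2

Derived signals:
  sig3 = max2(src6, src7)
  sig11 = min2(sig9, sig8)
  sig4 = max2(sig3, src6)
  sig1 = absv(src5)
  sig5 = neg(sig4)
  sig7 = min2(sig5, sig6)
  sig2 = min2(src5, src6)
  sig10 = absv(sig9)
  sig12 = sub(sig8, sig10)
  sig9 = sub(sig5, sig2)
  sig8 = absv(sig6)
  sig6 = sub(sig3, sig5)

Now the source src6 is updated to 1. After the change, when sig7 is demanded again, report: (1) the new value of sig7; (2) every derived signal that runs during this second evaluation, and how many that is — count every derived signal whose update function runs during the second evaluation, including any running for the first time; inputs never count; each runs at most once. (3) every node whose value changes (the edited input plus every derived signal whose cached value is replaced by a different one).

Demanding sig7 again yields -1.
5 derived signals run: sig3, sig4, sig5, sig6, sig7.
The nodes whose values change: src6, sig3, sig4, sig5, sig6, sig7.

First demand of the output computes:
  sig3 = max2(-6, -9) = -6
  sig4 = max2(-6, -6) = -6
  sig5 = neg(-6) = 6
  sig6 = sub(-6, 6) = -12
  sig7 = min2(6, -12) = -12

After the edit, cleaning proceeds:
  sig3: a read changed (src6 -6->1) — executes, giving 1.
  sig4: a read changed (sig3 -6->1; src6 -6->1) — executes, giving 1.
  sig5: a read changed (sig4 -6->1) — executes, giving -1.
  sig6: a read changed (sig3 -6->1; sig5 6->-1) — executes, giving 2.
  sig7: a read changed (sig5 6->-1; sig6 -12->2) — executes, giving -1.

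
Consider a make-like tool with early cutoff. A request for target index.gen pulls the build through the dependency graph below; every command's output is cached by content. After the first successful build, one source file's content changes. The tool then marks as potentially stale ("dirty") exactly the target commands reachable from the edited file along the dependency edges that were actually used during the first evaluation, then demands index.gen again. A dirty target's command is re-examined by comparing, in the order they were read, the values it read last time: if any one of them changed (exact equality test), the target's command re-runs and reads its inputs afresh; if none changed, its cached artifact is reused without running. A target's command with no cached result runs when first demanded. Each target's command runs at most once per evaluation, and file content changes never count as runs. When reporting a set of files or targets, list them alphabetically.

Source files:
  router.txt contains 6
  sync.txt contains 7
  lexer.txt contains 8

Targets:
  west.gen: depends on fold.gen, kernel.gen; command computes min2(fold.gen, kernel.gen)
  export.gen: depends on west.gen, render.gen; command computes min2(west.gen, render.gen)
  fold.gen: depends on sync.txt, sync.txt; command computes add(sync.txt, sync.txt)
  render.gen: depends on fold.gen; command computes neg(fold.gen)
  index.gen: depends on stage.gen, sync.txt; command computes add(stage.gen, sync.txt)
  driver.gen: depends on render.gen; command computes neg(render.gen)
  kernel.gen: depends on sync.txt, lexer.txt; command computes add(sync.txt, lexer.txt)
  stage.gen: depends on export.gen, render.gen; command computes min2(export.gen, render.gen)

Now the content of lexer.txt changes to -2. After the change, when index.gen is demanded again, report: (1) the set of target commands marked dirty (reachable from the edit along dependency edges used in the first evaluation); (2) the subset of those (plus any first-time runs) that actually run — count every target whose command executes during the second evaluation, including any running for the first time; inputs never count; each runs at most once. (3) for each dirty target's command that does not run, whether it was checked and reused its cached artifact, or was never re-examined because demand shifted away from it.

The edit dirties: export.gen, index.gen, kernel.gen, stage.gen, west.gen.
3 target commands run: export.gen, kernel.gen, west.gen.
Cache hits after checking: index.gen, stage.gen.
Note the absorption at export.gen: it re-runs yet its value is the same, leaving the output's value untouched.

First demand of the output computes:
  fold.gen = add(7, 7) = 14
  kernel.gen = add(7, 8) = 15
  render.gen = neg(14) = -14
  west.gen = min2(14, 15) = 14
  export.gen = min2(14, -14) = -14
  stage.gen = min2(-14, -14) = -14
  index.gen = add(-14, 7) = -7

After the edit, cleaning proceeds:
  kernel.gen: a read changed (lexer.txt 8->-2) — executes, giving 5.
  west.gen: a read changed (kernel.gen 15->5) — executes, giving 5.
  export.gen: a read changed (west.gen 14->5) — executes, giving -14 — identical to its old value.
  stage.gen: dirty, but its reads are unchanged (export.gen unchanged, render.gen unchanged); cached -14 stands.
  index.gen: dirty, but its reads are unchanged (stage.gen unchanged, sync.txt unchanged); cached -7 stands.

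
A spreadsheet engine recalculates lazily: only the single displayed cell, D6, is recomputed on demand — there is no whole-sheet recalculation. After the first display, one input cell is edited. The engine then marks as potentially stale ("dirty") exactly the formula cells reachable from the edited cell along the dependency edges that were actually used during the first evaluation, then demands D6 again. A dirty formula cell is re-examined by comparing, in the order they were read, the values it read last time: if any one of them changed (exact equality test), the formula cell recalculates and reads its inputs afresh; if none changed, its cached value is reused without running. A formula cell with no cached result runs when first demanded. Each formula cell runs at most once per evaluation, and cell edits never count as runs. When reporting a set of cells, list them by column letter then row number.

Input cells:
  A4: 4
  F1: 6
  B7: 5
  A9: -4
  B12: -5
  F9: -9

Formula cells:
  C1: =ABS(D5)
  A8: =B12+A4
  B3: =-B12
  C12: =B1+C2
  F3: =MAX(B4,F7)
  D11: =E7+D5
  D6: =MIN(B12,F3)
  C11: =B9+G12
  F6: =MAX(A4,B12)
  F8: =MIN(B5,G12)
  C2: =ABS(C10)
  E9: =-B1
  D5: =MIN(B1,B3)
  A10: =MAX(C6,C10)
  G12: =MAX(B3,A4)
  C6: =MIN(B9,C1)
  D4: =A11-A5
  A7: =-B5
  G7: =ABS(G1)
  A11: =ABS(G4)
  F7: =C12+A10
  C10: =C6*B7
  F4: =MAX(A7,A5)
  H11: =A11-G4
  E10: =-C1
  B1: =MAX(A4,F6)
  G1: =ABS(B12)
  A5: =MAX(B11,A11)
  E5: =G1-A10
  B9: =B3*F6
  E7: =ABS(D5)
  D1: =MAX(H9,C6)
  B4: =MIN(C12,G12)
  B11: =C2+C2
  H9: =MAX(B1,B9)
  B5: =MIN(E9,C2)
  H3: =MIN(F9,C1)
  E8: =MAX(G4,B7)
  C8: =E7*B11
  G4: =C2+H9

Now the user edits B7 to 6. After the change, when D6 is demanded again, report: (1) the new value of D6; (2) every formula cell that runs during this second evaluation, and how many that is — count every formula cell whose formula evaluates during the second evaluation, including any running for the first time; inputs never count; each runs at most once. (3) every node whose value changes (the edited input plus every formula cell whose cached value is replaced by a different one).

New value of D6: -5.
Formula cells that run: A10, B4, C2, C10, C12, D6, F3, F7 — 8 in total.
Values that change: A10, B7, C2, C10, C12, F3, F7.

First evaluation (everything demanded from the output):
  B3 = -(-5) = 5
  F6 = MAX(4, -5) = 4
  B1 = MAX(4, 4) = 4
  B9 = 5 * 4 = 20
  D5 = MIN(4, 5) = 4
  C1 = ABS(4) = 4
  C6 = MIN(20, 4) = 4
  C10 = 4 * 5 = 20
  A10 = MAX(4, 20) = 20
  C2 = ABS(20) = 20
  C12 = 4 + 20 = 24
  F7 = 24 + 20 = 44
  G12 = MAX(5, 4) = 5
  B4 = MIN(24, 5) = 5
  F3 = MAX(5, 44) = 44
  D6 = MIN(-5, 44) = -5

Propagation after the edit:
  C10: runs — B7 5->6; result 24.
  A10: runs — C10 20->24; result 24.
  C2: runs — C10 20->24; result 24.
  C12: runs — C2 20->24; result 28.
  B4: runs — C12 24->28; result 5 (same value as before).
  F7: runs — C12 24->28; A10 20->24; result 52.
  F3: runs — F7 44->52; result 52.
  D6: runs — F3 44->52; result -5 (same value as before).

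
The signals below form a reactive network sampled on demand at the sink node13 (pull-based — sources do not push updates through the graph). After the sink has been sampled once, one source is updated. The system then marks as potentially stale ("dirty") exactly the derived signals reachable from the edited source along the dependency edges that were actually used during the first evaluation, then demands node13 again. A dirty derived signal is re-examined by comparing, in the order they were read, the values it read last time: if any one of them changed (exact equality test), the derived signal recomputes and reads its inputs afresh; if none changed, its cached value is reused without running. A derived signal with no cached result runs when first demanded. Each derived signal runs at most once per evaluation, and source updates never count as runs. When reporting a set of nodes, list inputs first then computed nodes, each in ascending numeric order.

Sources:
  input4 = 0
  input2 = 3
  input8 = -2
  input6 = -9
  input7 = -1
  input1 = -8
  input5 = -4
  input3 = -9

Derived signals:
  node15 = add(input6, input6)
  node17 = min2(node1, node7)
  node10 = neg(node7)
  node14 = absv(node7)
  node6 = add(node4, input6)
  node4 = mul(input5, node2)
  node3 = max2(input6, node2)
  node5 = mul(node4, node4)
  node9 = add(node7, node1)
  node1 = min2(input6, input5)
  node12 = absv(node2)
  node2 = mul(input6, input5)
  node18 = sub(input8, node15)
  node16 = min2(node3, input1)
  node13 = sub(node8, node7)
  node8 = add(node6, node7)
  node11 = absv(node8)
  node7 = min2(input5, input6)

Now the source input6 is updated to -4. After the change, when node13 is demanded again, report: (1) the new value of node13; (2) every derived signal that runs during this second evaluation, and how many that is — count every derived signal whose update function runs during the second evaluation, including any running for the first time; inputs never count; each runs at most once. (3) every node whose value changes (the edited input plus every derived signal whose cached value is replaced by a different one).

Initial pass — values computed on the first demand:
  node2 = mul(-9, -4) = 36
  node4 = mul(-4, 36) = -144
  node6 = add(-144, -9) = -153
  node7 = min2(-4, -9) = -9
  node8 = add(-153, -9) = -162
  node13 = sub(-162, -9) = -153

Second demand — change propagation:
  node2: re-runs because input6 -9->-4; new result 16.
  node4: re-runs because node2 36->16; new result -64.
  node6: re-runs because node4 -144->-64; input6 -9->-4; new result -68.
  node7: re-runs because input6 -9->-4; new result -4.
  node8: re-runs because node6 -153->-68; node7 -9->-4; new result -72.
  node13: re-runs because node8 -162->-72; node7 -9->-4; new result -68.

node13 now evaluates to -68.
Run set: node2, node4, node6, node7, node8, node13 (6 run).
Changed values: input6, node2, node4, node6, node7, node8, node13.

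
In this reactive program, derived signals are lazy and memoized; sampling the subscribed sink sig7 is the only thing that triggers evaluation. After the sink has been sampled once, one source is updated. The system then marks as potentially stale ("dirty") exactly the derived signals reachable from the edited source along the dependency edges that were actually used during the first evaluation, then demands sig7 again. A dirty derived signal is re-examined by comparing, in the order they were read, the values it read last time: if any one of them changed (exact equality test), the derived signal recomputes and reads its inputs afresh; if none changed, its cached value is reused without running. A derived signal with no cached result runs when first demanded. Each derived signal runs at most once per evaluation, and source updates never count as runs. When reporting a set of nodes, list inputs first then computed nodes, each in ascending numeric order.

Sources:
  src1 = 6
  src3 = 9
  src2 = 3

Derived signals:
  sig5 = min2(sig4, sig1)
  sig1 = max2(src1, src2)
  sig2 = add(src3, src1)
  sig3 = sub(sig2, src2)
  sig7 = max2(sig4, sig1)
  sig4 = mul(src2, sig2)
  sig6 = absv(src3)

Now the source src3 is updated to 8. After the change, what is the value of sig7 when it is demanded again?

First demand of the output computes:
  sig1 = max2(6, 3) = 6
  sig2 = add(9, 6) = 15
  sig4 = mul(3, 15) = 45
  sig7 = max2(45, 6) = 45

After the edit, cleaning proceeds:
  sig2: a read changed (src3 9->8) — executes, giving 14.
  sig4: a read changed (sig2 15->14) — executes, giving 42.
  sig7: a read changed (sig4 45->42) — executes, giving 42.

Demanding sig7 again yields 42.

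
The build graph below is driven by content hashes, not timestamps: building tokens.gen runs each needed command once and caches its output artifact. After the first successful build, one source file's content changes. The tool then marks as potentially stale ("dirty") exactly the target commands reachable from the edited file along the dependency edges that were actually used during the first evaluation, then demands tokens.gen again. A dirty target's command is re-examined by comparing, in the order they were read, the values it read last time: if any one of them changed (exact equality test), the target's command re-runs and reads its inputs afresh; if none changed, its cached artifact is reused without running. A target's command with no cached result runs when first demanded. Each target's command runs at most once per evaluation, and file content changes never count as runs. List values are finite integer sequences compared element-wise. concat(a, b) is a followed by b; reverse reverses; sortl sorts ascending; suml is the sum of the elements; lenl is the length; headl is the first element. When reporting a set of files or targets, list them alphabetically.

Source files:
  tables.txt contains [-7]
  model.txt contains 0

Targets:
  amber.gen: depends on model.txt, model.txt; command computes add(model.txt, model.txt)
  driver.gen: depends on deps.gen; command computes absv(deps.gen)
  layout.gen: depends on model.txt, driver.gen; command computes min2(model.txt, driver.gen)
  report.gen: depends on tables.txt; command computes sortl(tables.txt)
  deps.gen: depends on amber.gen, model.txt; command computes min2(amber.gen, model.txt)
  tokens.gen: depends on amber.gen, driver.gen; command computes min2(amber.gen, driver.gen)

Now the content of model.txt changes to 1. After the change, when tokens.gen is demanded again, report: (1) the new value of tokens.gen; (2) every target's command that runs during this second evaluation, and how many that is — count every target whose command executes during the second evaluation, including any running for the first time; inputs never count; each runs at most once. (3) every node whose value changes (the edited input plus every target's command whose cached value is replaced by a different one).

tokens.gen now evaluates to 1.
Run set: amber.gen, deps.gen, driver.gen, tokens.gen (4 run).
Changed values: amber.gen, deps.gen, driver.gen, model.txt, tokens.gen.

Initial pass — values computed on the first demand:
  amber.gen = add(0, 0) = 0
  deps.gen = min2(0, 0) = 0
  driver.gen = absv(0) = 0
  tokens.gen = min2(0, 0) = 0

Second demand — change propagation:
  amber.gen: re-runs because model.txt 0->1; model.txt 0->1; new result 2.
  deps.gen: re-runs because amber.gen 0->2; model.txt 0->1; new result 1.
  driver.gen: re-runs because deps.gen 0->1; new result 1.
  tokens.gen: re-runs because amber.gen 0->2; driver.gen 0->1; new result 1.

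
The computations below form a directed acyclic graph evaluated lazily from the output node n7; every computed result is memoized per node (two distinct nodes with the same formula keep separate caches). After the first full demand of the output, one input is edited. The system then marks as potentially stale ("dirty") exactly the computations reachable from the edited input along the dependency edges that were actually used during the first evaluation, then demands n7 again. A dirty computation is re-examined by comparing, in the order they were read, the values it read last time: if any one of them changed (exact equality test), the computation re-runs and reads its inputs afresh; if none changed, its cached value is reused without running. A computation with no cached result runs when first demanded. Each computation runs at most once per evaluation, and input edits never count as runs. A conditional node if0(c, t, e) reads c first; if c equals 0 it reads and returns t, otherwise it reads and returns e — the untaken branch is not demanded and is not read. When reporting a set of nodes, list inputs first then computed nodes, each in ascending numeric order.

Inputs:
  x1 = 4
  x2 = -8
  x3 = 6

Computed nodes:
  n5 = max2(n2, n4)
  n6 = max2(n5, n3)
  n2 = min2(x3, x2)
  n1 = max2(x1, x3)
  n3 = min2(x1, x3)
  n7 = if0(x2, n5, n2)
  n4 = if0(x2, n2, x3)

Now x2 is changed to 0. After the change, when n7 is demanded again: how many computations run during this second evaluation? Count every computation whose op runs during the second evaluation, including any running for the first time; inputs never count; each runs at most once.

4 computations run: n2, n4, n5, n7.
Note the branch switch — n4, n5 had no cache and run now for the first time.

First demand of the output computes:
  n2 = min2(6, -8) = -8
  n7 = if0(x2=-8 -> else branch n2) = -8

After the edit, cleaning proceeds:
  n2: a read changed (x2 -8->0) — executes, giving 0.
  n4: had never run; runs now, result 0.
  n5: had never run; runs now, result 0.
  n7: a read changed (x2 -8->0; n2 -8->0) — executes, giving 0.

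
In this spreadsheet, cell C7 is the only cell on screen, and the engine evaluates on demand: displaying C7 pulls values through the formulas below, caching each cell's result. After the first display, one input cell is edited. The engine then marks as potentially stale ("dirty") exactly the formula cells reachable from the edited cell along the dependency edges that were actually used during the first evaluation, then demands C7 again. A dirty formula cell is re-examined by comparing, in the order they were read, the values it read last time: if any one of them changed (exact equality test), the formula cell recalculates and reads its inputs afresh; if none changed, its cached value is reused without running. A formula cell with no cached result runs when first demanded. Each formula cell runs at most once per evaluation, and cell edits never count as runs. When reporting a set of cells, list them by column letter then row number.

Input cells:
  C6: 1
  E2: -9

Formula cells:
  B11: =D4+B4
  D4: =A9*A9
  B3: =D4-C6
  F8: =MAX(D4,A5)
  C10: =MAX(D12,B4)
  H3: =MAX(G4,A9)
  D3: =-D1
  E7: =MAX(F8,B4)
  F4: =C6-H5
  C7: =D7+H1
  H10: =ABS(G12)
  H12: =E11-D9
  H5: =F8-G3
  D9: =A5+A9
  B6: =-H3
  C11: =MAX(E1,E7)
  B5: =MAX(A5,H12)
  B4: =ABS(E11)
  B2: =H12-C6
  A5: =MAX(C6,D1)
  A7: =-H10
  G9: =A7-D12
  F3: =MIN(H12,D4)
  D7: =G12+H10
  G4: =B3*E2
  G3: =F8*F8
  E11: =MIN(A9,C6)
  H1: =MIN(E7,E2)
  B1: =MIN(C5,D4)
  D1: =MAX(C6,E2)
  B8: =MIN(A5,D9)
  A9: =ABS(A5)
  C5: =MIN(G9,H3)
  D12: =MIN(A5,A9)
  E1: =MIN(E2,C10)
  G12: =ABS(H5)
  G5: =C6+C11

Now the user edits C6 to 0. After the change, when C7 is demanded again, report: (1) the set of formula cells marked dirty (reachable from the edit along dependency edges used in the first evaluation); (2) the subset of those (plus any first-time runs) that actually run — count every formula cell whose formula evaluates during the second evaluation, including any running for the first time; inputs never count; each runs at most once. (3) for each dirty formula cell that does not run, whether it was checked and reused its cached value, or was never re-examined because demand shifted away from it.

Initial pass — values computed on the first demand:
  D1 = MAX(1, -9) = 1
  A5 = MAX(1, 1) = 1
  A9 = ABS(1) = 1
  D4 = 1 * 1 = 1
  E11 = MIN(1, 1) = 1
  B4 = ABS(1) = 1
  F8 = MAX(1, 1) = 1
  E7 = MAX(1, 1) = 1
  G3 = 1 * 1 = 1
  H1 = MIN(1, -9) = -9
  H5 = 1 - 1 = 0
  G12 = ABS(0) = 0
  H10 = ABS(0) = 0
  D7 = 0 + 0 = 0
  C7 = 0 + -9 = -9

Second demand — change propagation:
  D1: re-runs because C6 1->0; new result 0.
  A5: re-runs because C6 1->0; D1 1->0; new result 0.
  A9: re-runs because A5 1->0; new result 0.
  D4: re-runs because A9 1->0; A9 1->0; new result 0.
  E11: re-runs because A9 1->0; C6 1->0; new result 0.
  B4: re-runs because E11 1->0; new result 0.
  F8: re-runs because D4 1->0; A5 1->0; new result 0.
  E7: re-runs because F8 1->0; B4 1->0; new result 0.
  G3: re-runs because F8 1->0; F8 1->0; new result 0.
  H1: re-runs because E7 1->0; new result -9 (unchanged).
  H5: re-runs because F8 1->0; G3 1->0; new result 0 (unchanged).
  G12: re-examined; everything it read last time is the same (H5 unchanged) — cache 0 kept, no run.
  H10: re-examined; everything it read last time is the same (G12 unchanged) — cache 0 kept, no run.
  D7: re-examined; everything it read last time is the same (G12 unchanged, H10 unchanged) — cache 0 kept, no run.
  C7: re-examined; everything it read last time is the same (D7 unchanged, H1 unchanged) — cache -9 kept, no run.

The important point: at G12 every value read last time is unchanged, so the dirty flag clears without a run.

Dirty set: A5, A9, B4, C7, D1, D4, D7, E7, E11, F8, G3, G12, H1, H5, H10.
Run set: A5, A9, B4, D1, D4, E7, E11, F8, G3, H1, H5 (11 run).
Re-examined without running (cache reused): C7, D7, G12, H10.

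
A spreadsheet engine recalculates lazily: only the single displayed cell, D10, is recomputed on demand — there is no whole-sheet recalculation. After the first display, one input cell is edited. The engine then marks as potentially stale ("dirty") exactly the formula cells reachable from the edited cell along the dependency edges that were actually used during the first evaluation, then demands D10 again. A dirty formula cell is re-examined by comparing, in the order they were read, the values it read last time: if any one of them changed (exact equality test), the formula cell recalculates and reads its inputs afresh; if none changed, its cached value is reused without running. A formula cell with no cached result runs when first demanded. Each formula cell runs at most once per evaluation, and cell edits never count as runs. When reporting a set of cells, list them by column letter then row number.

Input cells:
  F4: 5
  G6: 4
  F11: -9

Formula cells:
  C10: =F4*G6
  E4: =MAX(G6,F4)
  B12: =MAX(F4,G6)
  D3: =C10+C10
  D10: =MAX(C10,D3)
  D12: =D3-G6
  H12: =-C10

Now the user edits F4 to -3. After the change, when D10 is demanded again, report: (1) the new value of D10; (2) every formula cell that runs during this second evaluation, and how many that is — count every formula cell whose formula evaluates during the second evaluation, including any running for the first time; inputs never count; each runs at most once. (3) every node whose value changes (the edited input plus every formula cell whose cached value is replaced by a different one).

New value of D10: -12.
Formula cells that run: C10, D3, D10 — 3 in total.
Values that change: C10, D3, D10, F4.

First evaluation (everything demanded from the output):
  C10 = 5 * 4 = 20
  D3 = 20 + 20 = 40
  D10 = MAX(20, 40) = 40

Propagation after the edit:
  C10: runs — F4 5->-3; result -12.
  D3: runs — C10 20->-12; C10 20->-12; result -24.
  D10: runs — C10 20->-12; D3 40->-24; result -12.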